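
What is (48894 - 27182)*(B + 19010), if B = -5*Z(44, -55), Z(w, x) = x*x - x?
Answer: 78380320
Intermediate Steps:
Z(w, x) = x² - x
B = -15400 (B = -(-275)*(-1 - 55) = -(-275)*(-56) = -5*3080 = -15400)
(48894 - 27182)*(B + 19010) = (48894 - 27182)*(-15400 + 19010) = 21712*3610 = 78380320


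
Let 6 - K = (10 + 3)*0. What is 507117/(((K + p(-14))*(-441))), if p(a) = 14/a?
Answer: -169039/735 ≈ -229.99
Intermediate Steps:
K = 6 (K = 6 - (10 + 3)*0 = 6 - 13*0 = 6 - 1*0 = 6 + 0 = 6)
507117/(((K + p(-14))*(-441))) = 507117/(((6 + 14/(-14))*(-441))) = 507117/(((6 + 14*(-1/14))*(-441))) = 507117/(((6 - 1)*(-441))) = 507117/((5*(-441))) = 507117/(-2205) = 507117*(-1/2205) = -169039/735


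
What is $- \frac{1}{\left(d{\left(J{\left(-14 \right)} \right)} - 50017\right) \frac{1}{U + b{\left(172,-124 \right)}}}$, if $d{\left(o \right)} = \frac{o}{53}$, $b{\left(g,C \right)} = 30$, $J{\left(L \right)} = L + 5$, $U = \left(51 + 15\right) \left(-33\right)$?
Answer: $- \frac{56922}{1325455} \approx -0.042945$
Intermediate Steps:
$U = -2178$ ($U = 66 \left(-33\right) = -2178$)
$J{\left(L \right)} = 5 + L$
$d{\left(o \right)} = \frac{o}{53}$ ($d{\left(o \right)} = o \frac{1}{53} = \frac{o}{53}$)
$- \frac{1}{\left(d{\left(J{\left(-14 \right)} \right)} - 50017\right) \frac{1}{U + b{\left(172,-124 \right)}}} = - \frac{1}{\left(\frac{5 - 14}{53} - 50017\right) \frac{1}{-2178 + 30}} = - \frac{1}{\left(\frac{1}{53} \left(-9\right) - 50017\right) \frac{1}{-2148}} = - \frac{1}{\left(- \frac{9}{53} - 50017\right) \left(- \frac{1}{2148}\right)} = - \frac{1}{\left(- \frac{2650910}{53}\right) \left(- \frac{1}{2148}\right)} = - \frac{1}{\frac{1325455}{56922}} = \left(-1\right) \frac{56922}{1325455} = - \frac{56922}{1325455}$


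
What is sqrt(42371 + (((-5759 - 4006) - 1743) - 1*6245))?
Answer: sqrt(24618) ≈ 156.90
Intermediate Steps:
sqrt(42371 + (((-5759 - 4006) - 1743) - 1*6245)) = sqrt(42371 + ((-9765 - 1743) - 6245)) = sqrt(42371 + (-11508 - 6245)) = sqrt(42371 - 17753) = sqrt(24618)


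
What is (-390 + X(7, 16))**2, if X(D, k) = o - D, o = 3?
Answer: 155236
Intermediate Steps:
X(D, k) = 3 - D
(-390 + X(7, 16))**2 = (-390 + (3 - 1*7))**2 = (-390 + (3 - 7))**2 = (-390 - 4)**2 = (-394)**2 = 155236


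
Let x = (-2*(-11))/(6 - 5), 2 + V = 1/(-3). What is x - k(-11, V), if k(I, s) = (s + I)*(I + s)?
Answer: -1402/9 ≈ -155.78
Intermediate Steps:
V = -7/3 (V = -2 + 1/(-3) = -2 - ⅓ = -7/3 ≈ -2.3333)
k(I, s) = (I + s)² (k(I, s) = (I + s)*(I + s) = (I + s)²)
x = 22 (x = 22/1 = 22*1 = 22)
x - k(-11, V) = 22 - (-11 - 7/3)² = 22 - (-40/3)² = 22 - 1*1600/9 = 22 - 1600/9 = -1402/9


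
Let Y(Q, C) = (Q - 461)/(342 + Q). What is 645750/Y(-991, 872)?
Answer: 6349875/22 ≈ 2.8863e+5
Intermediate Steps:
Y(Q, C) = (-461 + Q)/(342 + Q)
645750/Y(-991, 872) = 645750/(((-461 - 991)/(342 - 991))) = 645750/((-1452/(-649))) = 645750/((-1/649*(-1452))) = 645750/(132/59) = 645750*(59/132) = 6349875/22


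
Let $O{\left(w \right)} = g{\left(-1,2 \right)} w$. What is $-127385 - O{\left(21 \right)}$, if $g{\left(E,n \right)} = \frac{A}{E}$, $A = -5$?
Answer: $-127490$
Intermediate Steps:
$g{\left(E,n \right)} = - \frac{5}{E}$
$O{\left(w \right)} = 5 w$ ($O{\left(w \right)} = - \frac{5}{-1} w = \left(-5\right) \left(-1\right) w = 5 w$)
$-127385 - O{\left(21 \right)} = -127385 - 5 \cdot 21 = -127385 - 105 = -127490$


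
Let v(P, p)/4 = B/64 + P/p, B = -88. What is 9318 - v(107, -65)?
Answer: 1212911/130 ≈ 9330.1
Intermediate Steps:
v(P, p) = -11/2 + 4*P/p (v(P, p) = 4*(-88/64 + P/p) = 4*(-88*1/64 + P/p) = 4*(-11/8 + P/p) = -11/2 + 4*P/p)
9318 - v(107, -65) = 9318 - (-11/2 + 4*107/(-65)) = 9318 - (-11/2 + 4*107*(-1/65)) = 9318 - (-11/2 - 428/65) = 9318 - 1*(-1571/130) = 9318 + 1571/130 = 1212911/130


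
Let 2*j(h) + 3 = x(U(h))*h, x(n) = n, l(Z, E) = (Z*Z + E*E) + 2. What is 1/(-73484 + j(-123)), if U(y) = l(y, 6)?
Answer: -1/1006256 ≈ -9.9378e-7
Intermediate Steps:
l(Z, E) = 2 + E² + Z² (l(Z, E) = (Z² + E²) + 2 = (E² + Z²) + 2 = 2 + E² + Z²)
U(y) = 38 + y² (U(y) = 2 + 6² + y² = 2 + 36 + y² = 38 + y²)
j(h) = -3/2 + h*(38 + h²)/2 (j(h) = -3/2 + ((38 + h²)*h)/2 = -3/2 + (h*(38 + h²))/2 = -3/2 + h*(38 + h²)/2)
1/(-73484 + j(-123)) = 1/(-73484 + (-3/2 + (½)*(-123)*(38 + (-123)²))) = 1/(-73484 + (-3/2 + (½)*(-123)*(38 + 15129))) = 1/(-73484 + (-3/2 + (½)*(-123)*15167)) = 1/(-73484 + (-3/2 - 1865541/2)) = 1/(-73484 - 932772) = 1/(-1006256) = -1/1006256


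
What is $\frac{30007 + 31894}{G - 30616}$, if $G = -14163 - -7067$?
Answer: $- \frac{61901}{37712} \approx -1.6414$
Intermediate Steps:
$G = -7096$ ($G = -14163 + 7067 = -7096$)
$\frac{30007 + 31894}{G - 30616} = \frac{30007 + 31894}{-7096 - 30616} = \frac{61901}{-37712} = 61901 \left(- \frac{1}{37712}\right) = - \frac{61901}{37712}$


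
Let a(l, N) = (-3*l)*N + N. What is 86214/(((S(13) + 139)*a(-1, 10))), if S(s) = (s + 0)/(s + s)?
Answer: 14369/930 ≈ 15.451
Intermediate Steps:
a(l, N) = N - 3*N*l (a(l, N) = -3*N*l + N = N - 3*N*l)
S(s) = 1/2 (S(s) = s/((2*s)) = s*(1/(2*s)) = 1/2)
86214/(((S(13) + 139)*a(-1, 10))) = 86214/(((1/2 + 139)*(10*(1 - 3*(-1))))) = 86214/((279*(10*(1 + 3))/2)) = 86214/((279*(10*4)/2)) = 86214/(((279/2)*40)) = 86214/5580 = 86214*(1/5580) = 14369/930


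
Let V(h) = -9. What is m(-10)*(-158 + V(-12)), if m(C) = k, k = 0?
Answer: 0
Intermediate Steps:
m(C) = 0
m(-10)*(-158 + V(-12)) = 0*(-158 - 9) = 0*(-167) = 0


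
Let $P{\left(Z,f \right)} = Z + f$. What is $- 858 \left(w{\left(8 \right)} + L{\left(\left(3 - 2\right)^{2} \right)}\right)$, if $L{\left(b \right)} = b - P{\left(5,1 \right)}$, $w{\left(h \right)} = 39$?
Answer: $-29172$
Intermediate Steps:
$L{\left(b \right)} = -6 + b$ ($L{\left(b \right)} = b - \left(5 + 1\right) = b - 6 = -6 + b$)
$- 858 \left(w{\left(8 \right)} + L{\left(\left(3 - 2\right)^{2} \right)}\right) = - 858 \left(39 - \left(6 - \left(3 - 2\right)^{2}\right)\right) = - 858 \left(39 - \left(6 - 1^{2}\right)\right) = - 858 \left(39 + \left(-6 + 1\right)\right) = - 858 \left(39 - 5\right) = \left(-858\right) 34 = -29172$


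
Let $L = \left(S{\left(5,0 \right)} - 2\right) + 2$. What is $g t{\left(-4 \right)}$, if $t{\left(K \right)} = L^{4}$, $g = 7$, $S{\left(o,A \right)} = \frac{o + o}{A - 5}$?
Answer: $112$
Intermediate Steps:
$S{\left(o,A \right)} = \frac{2 o}{-5 + A}$
$L = -2$ ($L = \left(2 \cdot 5 \frac{1}{-5 + 0} - 2\right) + 2 = \left(2 \cdot 5 \frac{1}{-5} - 2\right) + 2 = \left(2 \cdot 5 \left(- \frac{1}{5}\right) - 2\right) + 2 = \left(-2 - 2\right) + 2 = -4 + 2 = -2$)
$t{\left(K \right)} = 16$ ($t{\left(K \right)} = \left(-2\right)^{4} = 16$)
$g t{\left(-4 \right)} = 7 \cdot 16 = 112$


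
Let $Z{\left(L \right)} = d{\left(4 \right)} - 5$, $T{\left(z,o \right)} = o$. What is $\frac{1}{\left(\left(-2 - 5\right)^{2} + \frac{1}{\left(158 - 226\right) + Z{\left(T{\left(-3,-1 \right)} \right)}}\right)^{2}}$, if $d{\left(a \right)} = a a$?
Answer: $\frac{3249}{7795264} \approx 0.00041679$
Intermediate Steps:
$d{\left(a \right)} = a^{2}$
$Z{\left(L \right)} = 11$ ($Z{\left(L \right)} = 4^{2} - 5 = 16 - 5 = 11$)
$\frac{1}{\left(\left(-2 - 5\right)^{2} + \frac{1}{\left(158 - 226\right) + Z{\left(T{\left(-3,-1 \right)} \right)}}\right)^{2}} = \frac{1}{\left(\left(-2 - 5\right)^{2} + \frac{1}{\left(158 - 226\right) + 11}\right)^{2}} = \frac{1}{\left(\left(-7\right)^{2} + \frac{1}{-68 + 11}\right)^{2}} = \frac{1}{\left(49 + \frac{1}{-57}\right)^{2}} = \frac{1}{\left(49 - \frac{1}{57}\right)^{2}} = \frac{1}{\left(\frac{2792}{57}\right)^{2}} = \frac{1}{\frac{7795264}{3249}} = \frac{3249}{7795264}$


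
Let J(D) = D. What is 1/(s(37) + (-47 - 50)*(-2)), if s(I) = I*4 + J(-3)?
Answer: 1/339 ≈ 0.0029499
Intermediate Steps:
s(I) = -3 + 4*I (s(I) = I*4 - 3 = 4*I - 3 = -3 + 4*I)
1/(s(37) + (-47 - 50)*(-2)) = 1/((-3 + 4*37) + (-47 - 50)*(-2)) = 1/((-3 + 148) - 97*(-2)) = 1/(145 + 194) = 1/339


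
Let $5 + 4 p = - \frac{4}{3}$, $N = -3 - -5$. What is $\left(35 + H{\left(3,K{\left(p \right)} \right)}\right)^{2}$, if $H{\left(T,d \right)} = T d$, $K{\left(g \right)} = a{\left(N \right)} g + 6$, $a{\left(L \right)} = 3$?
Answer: $\frac{24025}{16} \approx 1501.6$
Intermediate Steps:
$N = 2$ ($N = -3 + 5 = 2$)
$p = - \frac{19}{12}$ ($p = - \frac{5}{4} + \frac{\left(-4\right) \frac{1}{3}}{4} = - \frac{5}{4} + \frac{1}{4} \left(- \frac{4}{3}\right) = - \frac{5}{4} - \frac{1}{3} = - \frac{19}{12} \approx -1.5833$)
$K{\left(g \right)} = 6 + 3 g$ ($K{\left(g \right)} = 3 g + 6 = 6 + 3 g$)
$\left(35 + H{\left(3,K{\left(p \right)} \right)}\right)^{2} = \left(35 + 3 \left(6 + 3 \left(- \frac{19}{12}\right)\right)\right)^{2} = \left(35 + 3 \left(6 - \frac{19}{4}\right)\right)^{2} = \left(35 + 3 \cdot \frac{5}{4}\right)^{2} = \left(35 + \frac{15}{4}\right)^{2} = \left(\frac{155}{4}\right)^{2} = \frac{24025}{16}$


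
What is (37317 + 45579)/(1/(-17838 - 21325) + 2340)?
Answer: 3246456048/91641419 ≈ 35.426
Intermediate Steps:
(37317 + 45579)/(1/(-17838 - 21325) + 2340) = 82896/(1/(-39163) + 2340) = 82896/(-1/39163 + 2340) = 82896/(91641419/39163) = 82896*(39163/91641419) = 3246456048/91641419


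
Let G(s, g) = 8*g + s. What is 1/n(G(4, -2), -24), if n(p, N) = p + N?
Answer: -1/36 ≈ -0.027778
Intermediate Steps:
G(s, g) = s + 8*g
n(p, N) = N + p
1/n(G(4, -2), -24) = 1/(-24 + (4 + 8*(-2))) = 1/(-24 + (4 - 16)) = 1/(-24 - 12) = 1/(-36) = -1/36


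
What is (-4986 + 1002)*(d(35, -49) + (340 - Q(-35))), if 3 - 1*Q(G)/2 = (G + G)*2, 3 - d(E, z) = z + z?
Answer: -617520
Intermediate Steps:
d(E, z) = 3 - 2*z (d(E, z) = 3 - (z + z) = 3 - 2*z)
Q(G) = 6 - 8*G (Q(G) = 6 - 2*(G + G)*2 = 6 - 2*2*G*2 = 6 - 8*G)
(-4986 + 1002)*(d(35, -49) + (340 - Q(-35))) = (-4986 + 1002)*((3 - 2*(-49)) + (340 - (6 - 8*(-35)))) = -3984*((3 + 98) + (340 - (6 + 280))) = -3984*(101 + (340 - 1*286)) = -3984*(101 + (340 - 286)) = -3984*(101 + 54) = -3984*155 = -617520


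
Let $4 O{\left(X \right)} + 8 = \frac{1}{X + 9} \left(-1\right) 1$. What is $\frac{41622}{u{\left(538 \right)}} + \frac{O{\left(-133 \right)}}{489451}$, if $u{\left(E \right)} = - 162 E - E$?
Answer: $- \frac{5052281973833}{10644635166512} \approx -0.47463$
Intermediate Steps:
$u{\left(E \right)} = - 163 E$
$O{\left(X \right)} = -2 - \frac{1}{4 \left(9 + X\right)}$ ($O{\left(X \right)} = -2 + \frac{\frac{1}{X + 9} \left(-1\right) 1}{4} = -2 + \frac{\frac{1}{9 + X} \left(-1\right) 1}{4} = -2 + \frac{- \frac{1}{9 + X} 1}{4} = -2 + \frac{\left(-1\right) \frac{1}{9 + X}}{4} = -2 - \frac{1}{4 \left(9 + X\right)}$)
$\frac{41622}{u{\left(538 \right)}} + \frac{O{\left(-133 \right)}}{489451} = \frac{41622}{\left(-163\right) 538} + \frac{\frac{1}{4} \frac{1}{9 - 133} \left(-73 - -1064\right)}{489451} = \frac{41622}{-87694} + \frac{-73 + 1064}{4 \left(-124\right)} \frac{1}{489451} = 41622 \left(- \frac{1}{87694}\right) + \frac{1}{4} \left(- \frac{1}{124}\right) 991 \cdot \frac{1}{489451} = - \frac{20811}{43847} - \frac{991}{242767696} = - \frac{5052281973833}{10644635166512}$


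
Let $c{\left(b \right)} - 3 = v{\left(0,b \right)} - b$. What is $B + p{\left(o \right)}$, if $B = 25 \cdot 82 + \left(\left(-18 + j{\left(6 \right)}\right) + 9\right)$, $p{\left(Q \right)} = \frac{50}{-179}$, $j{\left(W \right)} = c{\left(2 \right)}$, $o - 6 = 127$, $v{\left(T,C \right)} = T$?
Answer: $\frac{365468}{179} \approx 2041.7$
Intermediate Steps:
$o = 133$ ($o = 6 + 127 = 133$)
$c{\left(b \right)} = 3 - b$ ($c{\left(b \right)} = 3 + \left(0 - b\right) = 3 - b$)
$j{\left(W \right)} = 1$ ($j{\left(W \right)} = 3 - 2 = 1$)
$p{\left(Q \right)} = - \frac{50}{179}$ ($p{\left(Q \right)} = 50 \left(- \frac{1}{179}\right) = - \frac{50}{179}$)
$B = 2042$ ($B = 25 \cdot 82 + \left(\left(-18 + 1\right) + 9\right) = 2050 + \left(-17 + 9\right) = 2050 - 8 = 2042$)
$B + p{\left(o \right)} = 2042 - \frac{50}{179} = \frac{365468}{179}$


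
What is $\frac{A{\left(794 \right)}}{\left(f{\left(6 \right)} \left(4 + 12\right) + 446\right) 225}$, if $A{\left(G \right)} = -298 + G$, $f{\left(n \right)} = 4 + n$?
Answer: $\frac{248}{68175} \approx 0.0036377$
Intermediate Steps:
$\frac{A{\left(794 \right)}}{\left(f{\left(6 \right)} \left(4 + 12\right) + 446\right) 225} = \frac{-298 + 794}{\left(\left(4 + 6\right) \left(4 + 12\right) + 446\right) 225} = \frac{496}{\left(10 \cdot 16 + 446\right) 225} = \frac{496}{\left(160 + 446\right) 225} = \frac{496}{606 \cdot 225} = \frac{496}{136350} = 496 \cdot \frac{1}{136350} = \frac{248}{68175}$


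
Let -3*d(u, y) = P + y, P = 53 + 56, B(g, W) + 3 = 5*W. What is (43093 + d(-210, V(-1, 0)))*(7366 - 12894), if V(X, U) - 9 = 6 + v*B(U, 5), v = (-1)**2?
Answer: -713847224/3 ≈ -2.3795e+8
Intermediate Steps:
B(g, W) = -3 + 5*W
v = 1
P = 109
V(X, U) = 37 (V(X, U) = 9 + (6 + 1*(-3 + 5*5)) = 9 + (6 + 1*(-3 + 25)) = 9 + (6 + 1*22) = 9 + (6 + 22) = 9 + 28 = 37)
d(u, y) = -109/3 - y/3 (d(u, y) = -(109 + y)/3 = -109/3 - y/3)
(43093 + d(-210, V(-1, 0)))*(7366 - 12894) = (43093 + (-109/3 - 1/3*37))*(7366 - 12894) = (43093 + (-109/3 - 37/3))*(-5528) = (43093 - 146/3)*(-5528) = (129133/3)*(-5528) = -713847224/3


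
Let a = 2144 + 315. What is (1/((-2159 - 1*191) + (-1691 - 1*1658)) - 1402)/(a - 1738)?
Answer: -7989999/4108979 ≈ -1.9445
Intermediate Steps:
a = 2459
(1/((-2159 - 1*191) + (-1691 - 1*1658)) - 1402)/(a - 1738) = (1/((-2159 - 1*191) + (-1691 - 1*1658)) - 1402)/(2459 - 1738) = (1/((-2159 - 191) + (-1691 - 1658)) - 1402)/721 = (1/(-2350 - 3349) - 1402)*(1/721) = (1/(-5699) - 1402)*(1/721) = (-1/5699 - 1402)*(1/721) = -7989999/5699*1/721 = -7989999/4108979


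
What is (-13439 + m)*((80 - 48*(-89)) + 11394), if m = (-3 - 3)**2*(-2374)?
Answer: -1557326638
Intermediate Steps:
m = -85464 (m = (-6)**2*(-2374) = 36*(-2374) = -85464)
(-13439 + m)*((80 - 48*(-89)) + 11394) = (-13439 - 85464)*((80 - 48*(-89)) + 11394) = -98903*((80 + 4272) + 11394) = -98903*(4352 + 11394) = -98903*15746 = -1557326638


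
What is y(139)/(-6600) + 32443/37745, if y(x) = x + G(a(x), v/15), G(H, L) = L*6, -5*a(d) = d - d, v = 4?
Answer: 208816853/249117000 ≈ 0.83823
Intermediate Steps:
a(d) = 0 (a(d) = -(d - d)/5 = -1/5*0 = 0)
G(H, L) = 6*L
y(x) = 8/5 + x (y(x) = x + 6*(4/15) = x + 8/5 = 8/5 + x)
y(139)/(-6600) + 32443/37745 = (8/5 + 139)/(-6600) + 32443/37745 = (703/5)*(-1/6600) + 32443*(1/37745) = -703/33000 + 32443/37745 = 208816853/249117000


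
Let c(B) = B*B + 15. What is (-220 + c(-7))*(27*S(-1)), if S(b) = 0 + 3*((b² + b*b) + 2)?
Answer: -50544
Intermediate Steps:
S(b) = 6 + 6*b² (S(b) = 0 + 3*((b² + b²) + 2) = 0 + 3*(2*b² + 2) = 0 + 3*(2 + 2*b²) = 0 + (6 + 6*b²) = 6 + 6*b²)
c(B) = 15 + B² (c(B) = B² + 15 = 15 + B²)
(-220 + c(-7))*(27*S(-1)) = (-220 + (15 + (-7)²))*(27*(6 + 6*(-1)²)) = (-220 + (15 + 49))*(27*(6 + 6*1)) = (-220 + 64)*(27*(6 + 6)) = -4212*12 = -156*324 = -50544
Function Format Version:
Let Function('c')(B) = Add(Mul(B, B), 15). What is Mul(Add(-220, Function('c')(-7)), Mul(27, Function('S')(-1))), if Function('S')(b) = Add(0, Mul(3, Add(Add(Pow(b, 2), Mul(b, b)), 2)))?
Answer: -50544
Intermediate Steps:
Function('S')(b) = Add(6, Mul(6, Pow(b, 2))) (Function('S')(b) = Add(0, Mul(3, Add(Add(Pow(b, 2), Pow(b, 2)), 2))) = Add(0, Mul(3, Add(Mul(2, Pow(b, 2)), 2))) = Add(0, Mul(3, Add(2, Mul(2, Pow(b, 2))))) = Add(0, Add(6, Mul(6, Pow(b, 2)))) = Add(6, Mul(6, Pow(b, 2))))
Function('c')(B) = Add(15, Pow(B, 2)) (Function('c')(B) = Add(Pow(B, 2), 15) = Add(15, Pow(B, 2)))
Mul(Add(-220, Function('c')(-7)), Mul(27, Function('S')(-1))) = Mul(Add(-220, Add(15, Pow(-7, 2))), Mul(27, Add(6, Mul(6, Pow(-1, 2))))) = Mul(Add(-220, Add(15, 49)), Mul(27, Add(6, Mul(6, 1)))) = Mul(Add(-220, 64), Mul(27, Add(6, 6))) = Mul(-156, Mul(27, 12)) = Mul(-156, 324) = -50544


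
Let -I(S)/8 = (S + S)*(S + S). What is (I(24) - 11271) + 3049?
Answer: -26654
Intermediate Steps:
I(S) = -32*S² (I(S) = -8*(S + S)*(S + S) = -8*2*S*2*S = -32*S²)
(I(24) - 11271) + 3049 = (-32*24² - 11271) + 3049 = (-32*576 - 11271) + 3049 = (-18432 - 11271) + 3049 = -29703 + 3049 = -26654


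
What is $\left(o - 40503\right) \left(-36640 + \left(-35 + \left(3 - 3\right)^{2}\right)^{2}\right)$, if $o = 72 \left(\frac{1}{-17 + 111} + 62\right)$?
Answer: $\frac{59985820755}{47} \approx 1.2763 \cdot 10^{9}$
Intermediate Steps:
$o = \frac{209844}{47}$ ($o = 72 \left(\frac{1}{94} + 62\right) = 72 \cdot \frac{5829}{94} = \frac{209844}{47} \approx 4464.8$)
$\left(o - 40503\right) \left(-36640 + \left(-35 + \left(3 - 3\right)^{2}\right)^{2}\right) = \left(\frac{209844}{47} - 40503\right) \left(-36640 + \left(-35 + \left(3 - 3\right)^{2}\right)^{2}\right) = - \frac{1693797 \left(-36640 + \left(-35 + 0^{2}\right)^{2}\right)}{47} = - \frac{1693797 \left(-36640 + \left(-35 + 0\right)^{2}\right)}{47} = - \frac{1693797 \left(-36640 + \left(-35\right)^{2}\right)}{47} = - \frac{1693797 \left(-36640 + 1225\right)}{47} = \left(- \frac{1693797}{47}\right) \left(-35415\right) = \frac{59985820755}{47}$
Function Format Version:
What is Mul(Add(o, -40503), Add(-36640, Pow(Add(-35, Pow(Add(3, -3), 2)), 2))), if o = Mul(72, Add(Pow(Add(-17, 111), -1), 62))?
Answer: Rational(59985820755, 47) ≈ 1.2763e+9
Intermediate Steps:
o = Rational(209844, 47) (o = Mul(72, Add(Pow(94, -1), 62)) = Mul(72, Add(Rational(1, 94), 62)) = Mul(72, Rational(5829, 94)) = Rational(209844, 47) ≈ 4464.8)
Mul(Add(o, -40503), Add(-36640, Pow(Add(-35, Pow(Add(3, -3), 2)), 2))) = Mul(Add(Rational(209844, 47), -40503), Add(-36640, Pow(Add(-35, Pow(Add(3, -3), 2)), 2))) = Mul(Rational(-1693797, 47), Add(-36640, Pow(Add(-35, Pow(0, 2)), 2))) = Mul(Rational(-1693797, 47), Add(-36640, Pow(Add(-35, 0), 2))) = Mul(Rational(-1693797, 47), Add(-36640, Pow(-35, 2))) = Mul(Rational(-1693797, 47), Add(-36640, 1225)) = Mul(Rational(-1693797, 47), -35415) = Rational(59985820755, 47)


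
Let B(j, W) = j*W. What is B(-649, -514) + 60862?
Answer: 394448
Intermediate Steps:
B(j, W) = W*j
B(-649, -514) + 60862 = -514*(-649) + 60862 = 333586 + 60862 = 394448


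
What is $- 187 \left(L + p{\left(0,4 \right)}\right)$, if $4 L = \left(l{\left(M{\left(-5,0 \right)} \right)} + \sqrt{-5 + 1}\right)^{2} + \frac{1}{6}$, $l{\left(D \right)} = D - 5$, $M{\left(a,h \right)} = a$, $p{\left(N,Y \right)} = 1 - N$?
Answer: $- \frac{112387}{24} + 1870 i \approx -4682.8 + 1870.0 i$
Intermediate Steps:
$l{\left(D \right)} = -5 + D$ ($l{\left(D \right)} = D - 5 = -5 + D$)
$L = \frac{1}{24} + \frac{\left(-10 + 2 i\right)^{2}}{4}$ ($L = \frac{\left(\left(-5 - 5\right) + \sqrt{-5 + 1}\right)^{2} + \frac{1}{6}}{4} = \frac{\left(-10 + \sqrt{-4}\right)^{2} + \frac{1}{6}}{4} = \frac{\left(-10 + 2 i\right)^{2} + \frac{1}{6}}{4} = \frac{\frac{1}{6} + \left(-10 + 2 i\right)^{2}}{4} = \frac{1}{24} + \frac{\left(-10 + 2 i\right)^{2}}{4} \approx 24.042 - 10.0 i$)
$- 187 \left(L + p{\left(0,4 \right)}\right) = - 187 \left(\left(\frac{577}{24} - 10 i\right) + \left(1 - 0\right)\right) = - 187 \left(\left(\frac{577}{24} - 10 i\right) + \left(1 + 0\right)\right) = - 187 \left(\left(\frac{577}{24} - 10 i\right) + 1\right) = - 187 \left(\frac{601}{24} - 10 i\right) = - \frac{112387}{24} + 1870 i$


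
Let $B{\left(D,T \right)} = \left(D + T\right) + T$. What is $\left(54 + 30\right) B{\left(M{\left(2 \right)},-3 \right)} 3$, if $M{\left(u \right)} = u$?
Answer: $-1008$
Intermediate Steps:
$B{\left(D,T \right)} = D + 2 T$
$\left(54 + 30\right) B{\left(M{\left(2 \right)},-3 \right)} 3 = \left(54 + 30\right) \left(2 + 2 \left(-3\right)\right) 3 = 84 \left(2 - 6\right) 3 = 84 \left(\left(-4\right) 3\right) = 84 \left(-12\right) = -1008$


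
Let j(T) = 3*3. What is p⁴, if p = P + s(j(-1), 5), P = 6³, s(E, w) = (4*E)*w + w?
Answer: 25856961601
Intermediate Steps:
j(T) = 9
s(E, w) = w + 4*E*w (s(E, w) = 4*E*w + w = w + 4*E*w)
P = 216
p = 401 (p = 216 + 5*(1 + 4*9) = 216 + 5*(1 + 36) = 216 + 5*37 = 216 + 185 = 401)
p⁴ = 401⁴ = 25856961601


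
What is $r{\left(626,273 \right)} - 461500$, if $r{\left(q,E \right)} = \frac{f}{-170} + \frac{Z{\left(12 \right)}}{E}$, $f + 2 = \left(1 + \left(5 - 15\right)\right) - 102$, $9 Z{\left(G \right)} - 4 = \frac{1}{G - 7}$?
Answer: $- \frac{1835844349}{3978} \approx -4.615 \cdot 10^{5}$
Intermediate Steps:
$Z{\left(G \right)} = \frac{4}{9} + \frac{1}{9 \left(-7 + G\right)}$ ($Z{\left(G \right)} = \frac{4}{9} + \frac{1}{9 \left(G - 7\right)} = \frac{4}{9} + \frac{1}{9 \left(-7 + G\right)}$)
$f = -113$ ($f = -2 + \left(\left(1 + \left(5 - 15\right)\right) - 102\right) = -2 + \left(\left(1 - 10\right) - 102\right) = -2 - 111 = -113$)
$r{\left(q,E \right)} = \frac{113}{170} + \frac{7}{15 E}$ ($r{\left(q,E \right)} = - \frac{113}{-170} + \frac{\frac{1}{9} \frac{1}{-7 + 12} \left(-27 + 4 \cdot 12\right)}{E} = \left(-113\right) \left(- \frac{1}{170}\right) + \frac{\frac{1}{9} \cdot \frac{1}{5} \left(-27 + 48\right)}{E} = \frac{113}{170} + \frac{\frac{1}{9} \cdot \frac{1}{5} \cdot 21}{E} = \frac{113}{170} + \frac{7}{15 E}$)
$r{\left(626,273 \right)} - 461500 = \frac{238 + 339 \cdot 273}{510 \cdot 273} - 461500 = \frac{1}{510} \cdot \frac{1}{273} \left(238 + 92547\right) - 461500 = \frac{1}{510} \cdot \frac{1}{273} \cdot 92785 - 461500 = \frac{2651}{3978} - 461500 = - \frac{1835844349}{3978}$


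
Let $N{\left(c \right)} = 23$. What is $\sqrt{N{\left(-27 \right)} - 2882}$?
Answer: $i \sqrt{2859} \approx 53.47 i$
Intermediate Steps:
$\sqrt{N{\left(-27 \right)} - 2882} = \sqrt{23 - 2882} = \sqrt{-2859} = i \sqrt{2859}$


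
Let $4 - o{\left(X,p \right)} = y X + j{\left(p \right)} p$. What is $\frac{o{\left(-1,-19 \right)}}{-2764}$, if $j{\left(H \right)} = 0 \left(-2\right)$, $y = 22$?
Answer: $- \frac{13}{1382} \approx -0.0094067$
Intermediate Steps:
$j{\left(H \right)} = 0$
$o{\left(X,p \right)} = 4 - 22 X$ ($o{\left(X,p \right)} = 4 - \left(22 X + 0 p\right) = 4 - \left(22 X + 0\right) = 4 - 22 X$)
$\frac{o{\left(-1,-19 \right)}}{-2764} = \frac{4 - -22}{-2764} = \left(4 + 22\right) \left(- \frac{1}{2764}\right) = 26 \left(- \frac{1}{2764}\right) = - \frac{13}{1382}$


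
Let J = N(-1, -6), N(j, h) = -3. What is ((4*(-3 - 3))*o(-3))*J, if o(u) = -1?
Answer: -72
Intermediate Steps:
J = -3
((4*(-3 - 3))*o(-3))*J = ((4*(-3 - 3))*(-1))*(-3) = ((4*(-6))*(-1))*(-3) = -24*(-1)*(-3) = 24*(-3) = -72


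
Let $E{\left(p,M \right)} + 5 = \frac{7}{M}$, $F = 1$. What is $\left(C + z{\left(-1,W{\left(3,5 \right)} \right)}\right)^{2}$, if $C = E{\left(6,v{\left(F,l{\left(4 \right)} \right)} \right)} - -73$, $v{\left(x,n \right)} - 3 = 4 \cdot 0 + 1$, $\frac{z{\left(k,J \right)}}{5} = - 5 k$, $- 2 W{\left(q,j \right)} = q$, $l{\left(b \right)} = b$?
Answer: $\frac{143641}{16} \approx 8977.6$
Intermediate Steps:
$W{\left(q,j \right)} = - \frac{q}{2}$
$z{\left(k,J \right)} = - 25 k$ ($z{\left(k,J \right)} = 5 \left(- 5 k\right) = - 25 k$)
$v{\left(x,n \right)} = 4$ ($v{\left(x,n \right)} = 3 + \left(4 \cdot 0 + 1\right) = 3 + \left(0 + 1\right) = 3 + 1 = 4$)
$E{\left(p,M \right)} = -5 + \frac{7}{M}$
$C = \frac{279}{4}$ ($C = \left(-5 + \frac{7}{4}\right) - -73 = \left(-5 + 7 \cdot \frac{1}{4}\right) + 73 = \left(-5 + \frac{7}{4}\right) + 73 = - \frac{13}{4} + 73 = \frac{279}{4} \approx 69.75$)
$\left(C + z{\left(-1,W{\left(3,5 \right)} \right)}\right)^{2} = \left(\frac{279}{4} - -25\right)^{2} = \left(\frac{279}{4} + 25\right)^{2} = \left(\frac{379}{4}\right)^{2} = \frac{143641}{16}$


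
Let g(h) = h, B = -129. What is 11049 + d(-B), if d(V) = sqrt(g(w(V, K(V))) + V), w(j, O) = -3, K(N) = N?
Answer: 11049 + 3*sqrt(14) ≈ 11060.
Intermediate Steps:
d(V) = sqrt(-3 + V)
11049 + d(-B) = 11049 + sqrt(-3 - 1*(-129)) = 11049 + sqrt(-3 + 129) = 11049 + sqrt(126) = 11049 + 3*sqrt(14)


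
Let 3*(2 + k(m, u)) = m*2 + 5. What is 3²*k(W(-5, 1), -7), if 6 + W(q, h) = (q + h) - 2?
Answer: -75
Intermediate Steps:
W(q, h) = -8 + h + q (W(q, h) = -6 + ((q + h) - 2) = -6 + ((h + q) - 2) = -6 + (-2 + h + q) = -8 + h + q)
k(m, u) = -⅓ + 2*m/3 (k(m, u) = -2 + (m*2 + 5)/3 = -2 + (2*m + 5)/3 = -2 + (5 + 2*m)/3 = -2 + (5/3 + 2*m/3) = -⅓ + 2*m/3)
3²*k(W(-5, 1), -7) = 3²*(-⅓ + 2*(-8 + 1 - 5)/3) = 9*(-⅓ + (⅔)*(-12)) = 9*(-⅓ - 8) = 9*(-25/3) = -75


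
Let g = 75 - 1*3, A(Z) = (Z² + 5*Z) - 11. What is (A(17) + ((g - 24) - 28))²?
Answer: 146689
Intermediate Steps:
A(Z) = -11 + Z² + 5*Z
g = 72 (g = 75 - 3 = 72)
(A(17) + ((g - 24) - 28))² = ((-11 + 17² + 5*17) + ((72 - 24) - 28))² = ((-11 + 289 + 85) + (48 - 28))² = (363 + 20)² = 383² = 146689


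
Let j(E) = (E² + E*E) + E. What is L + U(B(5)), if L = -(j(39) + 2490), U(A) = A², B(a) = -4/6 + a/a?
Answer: -50138/9 ≈ -5570.9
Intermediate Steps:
B(a) = ⅓ (B(a) = -4*⅙ + 1 = -⅔ + 1 = ⅓)
j(E) = E + 2*E² (j(E) = (E² + E²) + E = 2*E² + E = E + 2*E²)
L = -5571 (L = -(39*(1 + 2*39) + 2490) = -(39*(1 + 78) + 2490) = -(39*79 + 2490) = -(3081 + 2490) = -1*5571 = -5571)
L + U(B(5)) = -5571 + (⅓)² = -5571 + ⅑ = -50138/9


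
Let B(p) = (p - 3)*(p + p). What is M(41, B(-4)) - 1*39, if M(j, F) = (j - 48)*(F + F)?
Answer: -823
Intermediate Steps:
B(p) = 2*p*(-3 + p) (B(p) = (-3 + p)*(2*p) = 2*p*(-3 + p))
M(j, F) = 2*F*(-48 + j) (M(j, F) = (-48 + j)*(2*F) = 2*F*(-48 + j))
M(41, B(-4)) - 1*39 = 2*(2*(-4)*(-3 - 4))*(-48 + 41) - 1*39 = 2*(2*(-4)*(-7))*(-7) - 39 = 2*56*(-7) - 39 = -784 - 39 = -823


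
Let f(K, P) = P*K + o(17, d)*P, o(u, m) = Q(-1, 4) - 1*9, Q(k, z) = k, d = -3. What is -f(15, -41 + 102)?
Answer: -305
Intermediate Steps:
o(u, m) = -10 (o(u, m) = -1 - 1*9 = -1 - 9 = -10)
f(K, P) = -10*P + K*P (f(K, P) = P*K - 10*P = K*P - 10*P = -10*P + K*P)
-f(15, -41 + 102) = -(-41 + 102)*(-10 + 15) = -61*5 = -1*305 = -305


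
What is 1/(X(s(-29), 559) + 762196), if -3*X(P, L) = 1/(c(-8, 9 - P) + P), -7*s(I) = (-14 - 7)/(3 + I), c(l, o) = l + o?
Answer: 3/2286587 ≈ 1.3120e-6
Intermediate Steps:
s(I) = 3/(3 + I) (s(I) = -(-14 - 7)/(7*(3 + I)) = -(-3)/(3 + I) = 3/(3 + I))
X(P, L) = -⅓ (X(P, L) = -1/(3*((-8 + (9 - P)) + P)) = -1/(3*((1 - P) + P)) = -⅓/1 = -⅓*1 = -⅓)
1/(X(s(-29), 559) + 762196) = 1/(-⅓ + 762196) = 1/(2286587/3) = 3/2286587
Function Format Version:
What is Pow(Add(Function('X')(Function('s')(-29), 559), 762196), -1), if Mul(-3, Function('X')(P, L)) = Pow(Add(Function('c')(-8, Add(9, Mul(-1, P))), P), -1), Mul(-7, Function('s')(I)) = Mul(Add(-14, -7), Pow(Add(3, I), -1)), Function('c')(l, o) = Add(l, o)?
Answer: Rational(3, 2286587) ≈ 1.3120e-6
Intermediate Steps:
Function('s')(I) = Mul(3, Pow(Add(3, I), -1)) (Function('s')(I) = Mul(Rational(-1, 7), Mul(Add(-14, -7), Pow(Add(3, I), -1))) = Mul(Rational(-1, 7), Mul(-21, Pow(Add(3, I), -1))) = Mul(3, Pow(Add(3, I), -1)))
Function('X')(P, L) = Rational(-1, 3) (Function('X')(P, L) = Mul(Rational(-1, 3), Pow(Add(Add(-8, Add(9, Mul(-1, P))), P), -1)) = Mul(Rational(-1, 3), Pow(Add(Add(1, Mul(-1, P)), P), -1)) = Mul(Rational(-1, 3), Pow(1, -1)) = Mul(Rational(-1, 3), 1) = Rational(-1, 3))
Pow(Add(Function('X')(Function('s')(-29), 559), 762196), -1) = Pow(Add(Rational(-1, 3), 762196), -1) = Pow(Rational(2286587, 3), -1) = Rational(3, 2286587)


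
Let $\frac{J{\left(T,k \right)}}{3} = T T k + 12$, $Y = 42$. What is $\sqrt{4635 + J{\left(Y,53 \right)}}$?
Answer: $3 \sqrt{31683} \approx 533.99$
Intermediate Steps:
$J{\left(T,k \right)} = 36 + 3 k T^{2}$ ($J{\left(T,k \right)} = 3 \left(T T k + 12\right) = 3 \left(T^{2} k + 12\right) = 3 \left(k T^{2} + 12\right) = 3 \left(12 + k T^{2}\right) = 36 + 3 k T^{2}$)
$\sqrt{4635 + J{\left(Y,53 \right)}} = \sqrt{4635 + \left(36 + 3 \cdot 53 \cdot 42^{2}\right)} = \sqrt{4635 + \left(36 + 3 \cdot 53 \cdot 1764\right)} = \sqrt{4635 + \left(36 + 280476\right)} = \sqrt{4635 + 280512} = \sqrt{285147} = 3 \sqrt{31683}$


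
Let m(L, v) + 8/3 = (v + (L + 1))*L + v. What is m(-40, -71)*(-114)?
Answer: -493202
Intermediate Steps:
m(L, v) = -8/3 + v + L*(1 + L + v) (m(L, v) = -8/3 + ((v + (L + 1))*L + v) = -8/3 + ((v + (1 + L))*L + v) = -8/3 + ((1 + L + v)*L + v) = -8/3 + (L*(1 + L + v) + v) = -8/3 + (v + L*(1 + L + v)) = -8/3 + v + L*(1 + L + v))
m(-40, -71)*(-114) = (-8/3 - 40 - 71 + (-40)² - 40*(-71))*(-114) = (-8/3 - 40 - 71 + 1600 + 2840)*(-114) = (12979/3)*(-114) = -493202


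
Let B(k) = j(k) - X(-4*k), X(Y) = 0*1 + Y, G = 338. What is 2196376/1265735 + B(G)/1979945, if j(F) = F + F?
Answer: 174050823596/100243427383 ≈ 1.7363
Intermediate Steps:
j(F) = 2*F
X(Y) = Y (X(Y) = 0 + Y = Y)
B(k) = 6*k (B(k) = 2*k - (-4)*k = 2*k + 4*k = 6*k)
2196376/1265735 + B(G)/1979945 = 2196376/1265735 + (6*338)/1979945 = 2196376*(1/1265735) + 2028*(1/1979945) = 2196376/1265735 + 2028/1979945 = 174050823596/100243427383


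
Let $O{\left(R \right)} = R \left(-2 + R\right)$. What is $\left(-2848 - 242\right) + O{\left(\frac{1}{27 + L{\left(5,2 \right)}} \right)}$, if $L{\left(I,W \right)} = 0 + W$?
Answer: $- \frac{2598747}{841} \approx -3090.1$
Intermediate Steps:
$L{\left(I,W \right)} = W$
$\left(-2848 - 242\right) + O{\left(\frac{1}{27 + L{\left(5,2 \right)}} \right)} = \left(-2848 - 242\right) + \frac{-2 + \frac{1}{27 + 2}}{27 + 2} = -3090 + \frac{-2 + \frac{1}{29}}{29} = -3090 + \frac{1}{29} \left(- \frac{57}{29}\right) = -3090 - \frac{57}{841} = - \frac{2598747}{841}$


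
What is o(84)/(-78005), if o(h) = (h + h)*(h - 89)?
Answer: 168/15601 ≈ 0.010769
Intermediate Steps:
o(h) = 2*h*(-89 + h) (o(h) = (2*h)*(-89 + h) = 2*h*(-89 + h))
o(84)/(-78005) = (2*84*(-89 + 84))/(-78005) = (2*84*(-5))*(-1/78005) = -840*(-1/78005) = 168/15601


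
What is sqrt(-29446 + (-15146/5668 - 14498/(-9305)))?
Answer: I*sqrt(20477417551304557610)/26370370 ≈ 171.6*I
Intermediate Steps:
sqrt(-29446 + (-15146/5668 - 14498/(-9305))) = sqrt(-29446 + (-15146*1/5668 - 14498*(-1/9305))) = sqrt(-29446 + (-7573/2834 + 14498/9305)) = sqrt(-29446 - 29379433/26370370) = sqrt(-776531294453/26370370) = I*sqrt(20477417551304557610)/26370370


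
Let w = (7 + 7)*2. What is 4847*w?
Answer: 135716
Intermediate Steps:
w = 28 (w = 14*2 = 28)
4847*w = 4847*28 = 135716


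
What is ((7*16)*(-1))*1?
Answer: -112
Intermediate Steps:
((7*16)*(-1))*1 = (112*(-1))*1 = -112*1 = -112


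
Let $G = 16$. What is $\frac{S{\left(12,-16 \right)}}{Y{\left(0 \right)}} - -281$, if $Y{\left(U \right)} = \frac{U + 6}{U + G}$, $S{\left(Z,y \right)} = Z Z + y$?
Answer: $\frac{1867}{3} \approx 622.33$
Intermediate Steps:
$S{\left(Z,y \right)} = y + Z^{2}$ ($S{\left(Z,y \right)} = Z^{2} + y = y + Z^{2}$)
$Y{\left(U \right)} = \frac{6 + U}{16 + U}$ ($Y{\left(U \right)} = \frac{U + 6}{U + 16} = \frac{6 + U}{16 + U}$)
$\frac{S{\left(12,-16 \right)}}{Y{\left(0 \right)}} - -281 = \frac{-16 + 12^{2}}{\frac{1}{16 + 0} \left(6 + 0\right)} - -281 = \frac{-16 + 144}{\frac{1}{16} \cdot 6} + 281 = \frac{128}{\frac{1}{16} \cdot 6} + 281 = \frac{128}{\frac{3}{8}} + 281 = 128 \cdot \frac{8}{3} + 281 = \frac{1024}{3} + 281 = \frac{1867}{3}$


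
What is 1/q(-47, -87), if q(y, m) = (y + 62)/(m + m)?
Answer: -58/5 ≈ -11.600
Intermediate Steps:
q(y, m) = (62 + y)/(2*m) (q(y, m) = (62 + y)/((2*m)) = (62 + y)*(1/(2*m)) = (62 + y)/(2*m))
1/q(-47, -87) = 1/((½)*(62 - 47)/(-87)) = 1/((½)*(-1/87)*15) = 1/(-5/58) = -58/5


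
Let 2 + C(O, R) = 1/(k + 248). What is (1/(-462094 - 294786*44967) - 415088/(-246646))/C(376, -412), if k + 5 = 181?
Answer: -374375134736806601/444384035097472470 ≈ -0.84246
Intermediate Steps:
k = 176 (k = -5 + 181 = 176)
C(O, R) = -847/424 (C(O, R) = -2 + 1/(176 + 248) = -2 + 1/424 = -847/424)
(1/(-462094 - 294786*44967) - 415088/(-246646))/C(376, -412) = (1/(-462094 - 294786*44967) - 415088/(-246646))/(-847/424) = ((1/44967)/(-756880) - 415088*(-1/246646))*(-424/847) = (-1/756880*1/44967 + 207544/123323)*(-424/847) = (-1/34034622960 + 207544/123323)*(-424/847) = (7063681787486917/4197251807296080)*(-424/847) = -374375134736806601/444384035097472470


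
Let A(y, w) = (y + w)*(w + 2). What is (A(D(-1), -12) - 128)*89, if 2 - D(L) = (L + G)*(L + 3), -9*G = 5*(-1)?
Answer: -29548/9 ≈ -3283.1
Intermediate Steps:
G = 5/9 (G = -5*(-1)/9 = -⅑*(-5) = 5/9 ≈ 0.55556)
D(L) = 2 - (3 + L)*(5/9 + L) (D(L) = 2 - (L + 5/9)*(L + 3) = 2 - (5/9 + L)*(3 + L) = 2 - (3 + L)*(5/9 + L))
A(y, w) = (2 + w)*(w + y) (A(y, w) = (w + y)*(2 + w) = (2 + w)*(w + y))
(A(D(-1), -12) - 128)*89 = (((-12)² + 2*(-12) + 2*(⅓ - 1*(-1)² - 32/9*(-1)) - 12*(⅓ - 1*(-1)² - 32/9*(-1))) - 128)*89 = ((144 - 24 + 2*(⅓ - 1*1 + 32/9) - 12*(⅓ - 1*1 + 32/9)) - 128)*89 = ((144 - 24 + 2*(⅓ - 1 + 32/9) - 12*(⅓ - 1 + 32/9)) - 128)*89 = ((144 - 24 + 2*(26/9) - 12*26/9) - 128)*89 = ((144 - 24 + 52/9 - 104/3) - 128)*89 = (820/9 - 128)*89 = -332/9*89 = -29548/9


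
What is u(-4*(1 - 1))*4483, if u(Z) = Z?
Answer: 0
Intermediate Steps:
u(-4*(1 - 1))*4483 = -4*(1 - 1)*4483 = -4*0*4483 = 0*4483 = 0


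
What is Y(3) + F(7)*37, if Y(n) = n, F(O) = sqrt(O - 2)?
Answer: 3 + 37*sqrt(5) ≈ 85.734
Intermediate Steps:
F(O) = sqrt(-2 + O)
Y(3) + F(7)*37 = 3 + sqrt(-2 + 7)*37 = 3 + sqrt(5)*37 = 3 + 37*sqrt(5)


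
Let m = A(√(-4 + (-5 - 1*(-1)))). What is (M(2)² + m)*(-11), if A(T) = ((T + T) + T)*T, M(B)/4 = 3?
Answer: -1320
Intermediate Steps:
M(B) = 12 (M(B) = 4*3 = 12)
A(T) = 3*T² (A(T) = (2*T + T)*T = (3*T)*T = 3*T²)
m = -24 (m = 3*(√(-4 + (-5 - 1*(-1))))² = 3*(√(-4 + (-5 + 1)))² = 3*(√(-4 - 4))² = 3*(√(-8))² = 3*(2*I*√2)² = 3*(-8) = -24)
(M(2)² + m)*(-11) = (12² - 24)*(-11) = (144 - 24)*(-11) = 120*(-11) = -1320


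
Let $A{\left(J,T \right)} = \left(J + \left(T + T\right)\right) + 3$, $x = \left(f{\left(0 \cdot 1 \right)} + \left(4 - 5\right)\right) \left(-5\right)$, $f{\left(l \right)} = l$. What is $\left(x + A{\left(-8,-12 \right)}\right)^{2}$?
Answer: $576$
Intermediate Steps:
$x = 5$ ($x = \left(0 \cdot 1 + \left(4 - 5\right)\right) \left(-5\right) = \left(0 - 1\right) \left(-5\right) = \left(-1\right) \left(-5\right) = 5$)
$A{\left(J,T \right)} = 3 + J + 2 T$ ($A{\left(J,T \right)} = \left(J + 2 T\right) + 3 = 3 + J + 2 T$)
$\left(x + A{\left(-8,-12 \right)}\right)^{2} = \left(5 + \left(3 - 8 + 2 \left(-12\right)\right)\right)^{2} = \left(5 - 29\right)^{2} = \left(-24\right)^{2} = 576$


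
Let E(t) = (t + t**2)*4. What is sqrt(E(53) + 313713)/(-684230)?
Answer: -3*sqrt(36129)/684230 ≈ -0.00083339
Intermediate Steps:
E(t) = 4*t + 4*t**2
sqrt(E(53) + 313713)/(-684230) = sqrt(4*53*(1 + 53) + 313713)/(-684230) = sqrt(4*53*54 + 313713)*(-1/684230) = sqrt(11448 + 313713)*(-1/684230) = sqrt(325161)*(-1/684230) = (3*sqrt(36129))*(-1/684230) = -3*sqrt(36129)/684230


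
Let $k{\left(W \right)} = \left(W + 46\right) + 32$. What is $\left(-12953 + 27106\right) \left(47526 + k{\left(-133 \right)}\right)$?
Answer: $671857063$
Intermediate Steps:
$k{\left(W \right)} = 78 + W$ ($k{\left(W \right)} = \left(46 + W\right) + 32 = 78 + W$)
$\left(-12953 + 27106\right) \left(47526 + k{\left(-133 \right)}\right) = \left(-12953 + 27106\right) \left(47526 + \left(78 - 133\right)\right) = 14153 \left(47526 - 55\right) = 14153 \cdot 47471 = 671857063$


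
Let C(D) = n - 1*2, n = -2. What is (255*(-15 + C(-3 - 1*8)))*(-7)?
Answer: 33915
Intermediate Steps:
C(D) = -4 (C(D) = -2 - 1*2 = -2 - 2 = -4)
(255*(-15 + C(-3 - 1*8)))*(-7) = (255*(-15 - 4))*(-7) = (255*(-19))*(-7) = -4845*(-7) = 33915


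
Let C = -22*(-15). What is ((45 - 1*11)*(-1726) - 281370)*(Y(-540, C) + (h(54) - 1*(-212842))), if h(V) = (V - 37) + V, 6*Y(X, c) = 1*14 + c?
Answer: -217264241194/3 ≈ -7.2421e+10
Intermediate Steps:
C = 330
Y(X, c) = 7/3 + c/6 (Y(X, c) = (1*14 + c)/6 = (14 + c)/6 = 7/3 + c/6)
h(V) = -37 + 2*V (h(V) = (-37 + V) + V = -37 + 2*V)
((45 - 1*11)*(-1726) - 281370)*(Y(-540, C) + (h(54) - 1*(-212842))) = ((45 - 1*11)*(-1726) - 281370)*((7/3 + (⅙)*330) + ((-37 + 2*54) - 1*(-212842))) = ((45 - 11)*(-1726) - 281370)*((7/3 + 55) + ((-37 + 108) + 212842)) = (34*(-1726) - 281370)*(172/3 + (71 + 212842)) = (-58684 - 281370)*(172/3 + 212913) = -340054*638911/3 = -217264241194/3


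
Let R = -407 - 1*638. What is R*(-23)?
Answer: 24035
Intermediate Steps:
R = -1045 (R = -407 - 638 = -1045)
R*(-23) = -1045*(-23) = 24035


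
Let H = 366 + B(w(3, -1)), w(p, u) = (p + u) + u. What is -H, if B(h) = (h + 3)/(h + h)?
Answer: -368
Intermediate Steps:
w(p, u) = p + 2*u
B(h) = (3 + h)/(2*h) (B(h) = (3 + h)/((2*h)) = (3 + h)*(1/(2*h)) = (3 + h)/(2*h))
H = 368 (H = 366 + (3 + (3 + 2*(-1)))/(2*(3 + 2*(-1))) = 366 + (3 + (3 - 2))/(2*(3 - 2)) = 366 + (½)*(3 + 1)/1 = 366 + (½)*1*4 = 366 + 2 = 368)
-H = -1*368 = -368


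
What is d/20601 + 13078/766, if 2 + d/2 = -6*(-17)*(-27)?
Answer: 132598843/7890183 ≈ 16.806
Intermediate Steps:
d = -5512 (d = -4 + 2*(-6*(-17)*(-27)) = -4 + 2*(102*(-27)) = -4 + 2*(-2754) = -4 - 5508 = -5512)
d/20601 + 13078/766 = -5512/20601 + 13078/766 = -5512*1/20601 + 13078*(1/766) = -5512/20601 + 6539/383 = 132598843/7890183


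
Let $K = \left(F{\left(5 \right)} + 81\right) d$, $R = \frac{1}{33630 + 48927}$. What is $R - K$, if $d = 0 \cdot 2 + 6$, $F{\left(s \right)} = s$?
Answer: $- \frac{42599411}{82557} \approx -516.0$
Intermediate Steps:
$R = \frac{1}{82557} \approx 1.2113 \cdot 10^{-5}$
$d = 6$ ($d = 0 + 6 = 6$)
$K = 516$ ($K = \left(5 + 81\right) 6 = 86 \cdot 6 = 516$)
$R - K = \frac{1}{82557} - 516 = - \frac{42599411}{82557}$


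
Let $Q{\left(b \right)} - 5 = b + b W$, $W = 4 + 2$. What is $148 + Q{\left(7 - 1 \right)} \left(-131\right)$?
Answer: $-6009$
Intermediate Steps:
$W = 6$
$Q{\left(b \right)} = 5 + 7 b$ ($Q{\left(b \right)} = 5 + \left(b + b 6\right) = 5 + \left(b + 6 b\right) = 5 + 7 b$)
$148 + Q{\left(7 - 1 \right)} \left(-131\right) = 148 + \left(5 + 7 \left(7 - 1\right)\right) \left(-131\right) = 148 + \left(5 + 7 \cdot 6\right) \left(-131\right) = 148 + \left(5 + 42\right) \left(-131\right) = 148 + 47 \left(-131\right) = 148 - 6157 = -6009$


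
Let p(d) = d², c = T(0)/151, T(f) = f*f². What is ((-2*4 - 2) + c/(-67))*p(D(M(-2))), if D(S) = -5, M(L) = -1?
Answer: -250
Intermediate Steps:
T(f) = f³
c = 0 (c = 0³/151 = 0*(1/151) = 0)
((-2*4 - 2) + c/(-67))*p(D(M(-2))) = ((-2*4 - 2) + 0/(-67))*(-5)² = ((-8 - 2) + 0*(-1/67))*25 = (-10 + 0)*25 = -10*25 = -250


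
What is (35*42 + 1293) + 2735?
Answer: 5498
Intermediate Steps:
(35*42 + 1293) + 2735 = (1470 + 1293) + 2735 = 2763 + 2735 = 5498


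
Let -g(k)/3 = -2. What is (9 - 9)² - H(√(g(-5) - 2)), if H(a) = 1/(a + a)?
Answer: -¼ ≈ -0.25000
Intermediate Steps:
g(k) = 6 (g(k) = -3*(-2) = 6)
H(a) = 1/(2*a)
(9 - 9)² - H(√(g(-5) - 2)) = (9 - 9)² - 1/(2*(√(6 - 2))) = 0² - 1/(2*(√4)) = 0 - 1/(2*2) = 0 - 1*¼ = 0 - ¼ = -¼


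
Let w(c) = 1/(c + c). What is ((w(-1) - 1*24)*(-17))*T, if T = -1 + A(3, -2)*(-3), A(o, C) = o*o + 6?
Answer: -19159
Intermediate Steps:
w(c) = 1/(2*c)
A(o, C) = 6 + o**2 (A(o, C) = o**2 + 6 = 6 + o**2)
T = -46 (T = -1 + (6 + 3**2)*(-3) = -1 + (6 + 9)*(-3) = -1 + 15*(-3) = -1 - 45 = -46)
((w(-1) - 1*24)*(-17))*T = (((1/2)/(-1) - 1*24)*(-17))*(-46) = (((1/2)*(-1) - 24)*(-17))*(-46) = ((-1/2 - 24)*(-17))*(-46) = -49/2*(-17)*(-46) = (833/2)*(-46) = -19159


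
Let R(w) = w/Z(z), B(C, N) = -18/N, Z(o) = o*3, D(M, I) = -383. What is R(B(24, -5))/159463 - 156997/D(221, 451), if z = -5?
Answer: 625880312977/1526858225 ≈ 409.91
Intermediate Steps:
Z(o) = 3*o
R(w) = -w/15 (R(w) = w/((3*(-5))) = w/(-15) = w*(-1/15) = -w/15)
R(B(24, -5))/159463 - 156997/D(221, 451) = -(-6)/(5*(-5))/159463 - 156997/(-383) = -(-6)*(-1)/(5*5)*(1/159463) - 156997*(-1/383) = -1/15*18/5*(1/159463) + 156997/383 = -6/25*1/159463 + 156997/383 = -6/3986575 + 156997/383 = 625880312977/1526858225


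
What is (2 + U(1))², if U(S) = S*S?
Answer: 9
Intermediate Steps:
U(S) = S²
(2 + U(1))² = (2 + 1²)² = (2 + 1)² = 3² = 9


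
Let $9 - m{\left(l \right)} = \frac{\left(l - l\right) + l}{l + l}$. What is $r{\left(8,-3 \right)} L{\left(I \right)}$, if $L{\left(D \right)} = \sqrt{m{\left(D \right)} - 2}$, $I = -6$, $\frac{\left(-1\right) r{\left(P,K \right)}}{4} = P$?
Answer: $- 16 \sqrt{26} \approx -81.584$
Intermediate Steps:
$r{\left(P,K \right)} = - 4 P$
$m{\left(l \right)} = \frac{17}{2}$ ($m{\left(l \right)} = 9 - \frac{\left(l - l\right) + l}{l + l} = 9 - \frac{0 + l}{2 l} = 9 - l \frac{1}{2 l} = 9 - \frac{1}{2} = \frac{17}{2}$)
$L{\left(D \right)} = \frac{\sqrt{26}}{2}$ ($L{\left(D \right)} = \sqrt{\frac{17}{2} - 2} = \sqrt{\frac{13}{2}} = \frac{\sqrt{26}}{2}$)
$r{\left(8,-3 \right)} L{\left(I \right)} = \left(-4\right) 8 \frac{\sqrt{26}}{2} = - 32 \frac{\sqrt{26}}{2} = - 16 \sqrt{26}$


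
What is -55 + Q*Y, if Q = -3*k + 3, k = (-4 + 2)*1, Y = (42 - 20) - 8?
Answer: 71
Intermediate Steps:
Y = 14 (Y = 22 - 8 = 14)
k = -2 (k = -2*1 = -2)
Q = 9 (Q = -3*(-2) + 3 = 6 + 3 = 9)
-55 + Q*Y = -55 + 9*14 = -55 + 126 = 71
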